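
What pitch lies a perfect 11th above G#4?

C#6

Counting four letter names plus an octave up from G lands on C.
A perfect eleventh is 17 semitones; 17 semitones up from G#4 gives C#6.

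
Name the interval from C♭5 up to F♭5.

C to F spans four letter names (C-D-E-F): a fourth.
Counting semitones, Cb5→Fb5 is 5, which is the perfect fourth.

perfect fourth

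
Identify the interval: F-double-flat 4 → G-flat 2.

diminished 14th

Descending from Fbb4 to Gb2 is the same interval as ascending Gb2 to Fbb4.
G to F spans seven letter names (G-A-B-C-D-E-F), plus an octave: a fourteenth.
The major fourteenth is 23 semitones; here we have 21, two semitones narrower: diminished.
(Equivalently, a compound diminished seventh: a diminished seventh plus an octave.)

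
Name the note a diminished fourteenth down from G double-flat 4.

A flat 2

Seven letters down from G (plus an octave) reaches A.
Moving 21 semitones down from Gbb4 (the size of a diminished fourteenth) reaches Ab2.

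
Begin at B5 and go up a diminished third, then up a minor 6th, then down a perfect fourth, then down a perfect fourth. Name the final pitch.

Up a diminished third from B5: Db6 (2 semitones up).
Up a minor sixth from Db6: Bbb6 (8 semitones up).
A perfect fourth down from Bbb6 is Fb6.
Fb6 down a perfect fourth → Cb6 (5 semitones).

Cb6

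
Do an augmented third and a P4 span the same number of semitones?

Yes

An augmented third = 5 semitones = a perfect fourth; enharmonically equal.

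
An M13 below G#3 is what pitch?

Counting six letter names plus an octave down from G lands on B.
A major thirteenth is 21 semitones; 21 semitones down from G#3 gives B1.

B1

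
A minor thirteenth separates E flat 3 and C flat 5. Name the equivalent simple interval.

Take out an octave (7 from the number): 13 − 7 = 6.
That makes a minor thirteenth a compound minor sixth — an octave plus a minor sixth.

minor 6th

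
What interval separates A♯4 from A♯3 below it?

perfect octave

Descending from A#4 to A#3 is the same interval as ascending A#3 to A#4.
A to A is the same letter name, plus an octave, so the interval is some kind of octave.
A#3 to A#4 is 12 semitones, matching the perfect octave exactly, so the quality is perfect.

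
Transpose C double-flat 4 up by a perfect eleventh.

F double-flat 5

Four letters up from C (plus an octave) reaches F.
A perfect eleventh spans 17 semitones, so from Cbb4 the target pitch is Fbb5.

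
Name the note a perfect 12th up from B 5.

Five letters up from B (plus an octave) reaches F.
A perfect twelfth is 19 semitones; 19 semitones up from B5 gives F#7.

F sharp 7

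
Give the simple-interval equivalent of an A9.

augmented 2nd

Take out an octave (7 from the number): 9 − 7 = 2.
Quality carries through unchanged, so the simple form is an augmented second.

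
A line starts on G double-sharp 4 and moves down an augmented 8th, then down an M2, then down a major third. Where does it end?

D 3

An augmented octave down from G##4 is G#3.
Down a major second from G#3: F#3 (2 semitones down).
F#3 down a major third → D3 (4 semitones).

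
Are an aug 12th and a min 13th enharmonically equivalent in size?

Both span 20 semitones: an augmented twelfth and a minor thirteenth are the same chromatic distance.

Yes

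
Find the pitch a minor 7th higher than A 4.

G 5

Seven letter names up from A: G.
A minor seventh is 10 semitones; 10 semitones up from A4 gives G5.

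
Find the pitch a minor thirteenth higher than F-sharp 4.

D 6

Counting six letter names plus an octave up from F lands on D.
Moving 20 semitones up from F#4 (the size of a minor thirteenth) reaches D6.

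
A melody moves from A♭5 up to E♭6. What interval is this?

A to E spans five letter names (A-B-C-D-E) — that makes it a fifth of some quality.
Ab5 to Eb6 is 7 semitones, matching the perfect fifth exactly, so the quality is perfect.

P5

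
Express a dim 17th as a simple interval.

Each octave removed subtracts seven from the number: 17 − 14 = 3.
That makes a diminished seventeenth a compound diminished third — 2 octaves plus a diminished third.

diminished 3rd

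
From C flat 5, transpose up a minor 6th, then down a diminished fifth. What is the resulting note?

D flat 5

Cb5 up a minor sixth → Abb5 (8 semitones).
A diminished fifth down from Abb5 is Db5.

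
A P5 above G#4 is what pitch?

The fifth takes the letter from G up to D.
A perfect fifth is 7 semitones; 7 semitones up from G#4 gives D#5.

D#5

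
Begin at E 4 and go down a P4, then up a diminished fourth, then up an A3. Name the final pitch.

G sharp 4

Down a perfect fourth from E4: B3 (5 semitones down).
Up a diminished fourth from B3: Eb4 (4 semitones up).
An augmented third up from Eb4 is G#4.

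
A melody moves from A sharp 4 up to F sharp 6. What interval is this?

A to F spans six letter names (A-B-C-D-E-F), plus an octave — that makes it a thirteenth of some quality.
A#4 to F#6 is 20 semitones, a half step short of the major thirteenth (21), so this is minor.
(Equivalently, a compound minor sixth: a minor sixth plus an octave.)

minor thirteenth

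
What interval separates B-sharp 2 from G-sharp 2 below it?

Descending from B#2 to G#2 is the same interval as ascending G#2 to B#2.
G to B spans three letter names (G-A-B): a third.
The major third spans 4 semitones, and G#2 to B#2 is exactly 4 semitones — so this is a major third.

major third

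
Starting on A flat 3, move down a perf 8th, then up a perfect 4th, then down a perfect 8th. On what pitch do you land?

D flat 2

Ab3 down a perfect octave → Ab2 (12 semitones).
Up a perfect fourth from Ab2: Db3 (5 semitones up).
Db3 down a perfect octave → Db2 (12 semitones).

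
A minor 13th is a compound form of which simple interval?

minor sixth

Each octave removed subtracts seven from the number: 13 − 7 = 6.
Quality carries through unchanged, so the simple form is a minor sixth.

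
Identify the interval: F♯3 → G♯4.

F to G spans two letter names (F-G), plus an octave, so the interval is some kind of ninth.
Counting semitones, F#3→G#4 is 14, which is the major ninth.
(Equivalently, a compound major second: a major second plus an octave.)

major ninth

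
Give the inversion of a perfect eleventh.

First reduce the compound perfect eleventh to its simple form, a perfect fourth.
Interval numbers invert to sum to nine: 4 + 5 = 9, so a fourth inverts to a fifth.
And perfect stays perfect under inversion, so we get a perfect fifth.

perfect 5th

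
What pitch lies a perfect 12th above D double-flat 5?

A double-flat 6

Five letters up from D (plus an octave) reaches A.
A perfect twelfth spans 19 semitones, so from Dbb5 the target pitch is Abb6.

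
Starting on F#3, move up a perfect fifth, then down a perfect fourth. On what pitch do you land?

Up a perfect fifth from F#3: C#4 (7 semitones up).
A perfect fourth down from C#4 is G#3.

G#3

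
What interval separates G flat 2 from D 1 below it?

Descending from Gb2 to D1 is the same interval as ascending D1 to Gb2.
D to G spans four letter names (D-E-F-G), plus an octave — that makes it an eleventh of some quality.
A perfect eleventh would be 17 semitones; D1 to Gb2 is 16, one semitone narrower, so the interval is diminished.
(Equivalently, a compound diminished fourth: a diminished fourth plus an octave.)

diminished eleventh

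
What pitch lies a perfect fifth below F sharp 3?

The fifth takes the letter from F down to B.
A perfect fifth is 7 semitones; 7 semitones down from F#3 gives B2.

B 2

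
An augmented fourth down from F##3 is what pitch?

C#3

Counting four letter names down from F lands on C.
Moving 6 semitones down from F##3 (the size of an augmented fourth) reaches C#3.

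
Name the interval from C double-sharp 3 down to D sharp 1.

major fourteenth

Descending from C##3 to D#1 is the same interval as ascending D#1 to C##3.
D to C spans seven letter names (D-E-F-G-A-B-C), plus an octave — that makes it a fourteenth of some quality.
Counting semitones, D#1→C##3 is 23, which is the major fourteenth.
(Equivalently, a compound major seventh: a major seventh plus an octave.)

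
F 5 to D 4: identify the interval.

Descending from F5 to D4 is the same interval as ascending D4 to F5.
D to F spans three letter names (D-E-F), plus an octave, so the interval is some kind of tenth.
At 15 semitones, D4→F5 falls one short of a major tenth: minor.
(Equivalently, a compound minor third: a minor third plus an octave.)

m10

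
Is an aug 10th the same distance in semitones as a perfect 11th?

Yes

An augmented tenth spans 17 semitones, and a perfect eleventh also spans 17 semitones — they're enharmonic.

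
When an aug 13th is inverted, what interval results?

d3

First reduce the compound augmented thirteenth to its simple form, an augmented sixth.
Interval numbers invert to sum to nine: 6 + 3 = 9, so a sixth inverts to a third.
The quality also flips — augmented becomes diminished — giving a diminished third.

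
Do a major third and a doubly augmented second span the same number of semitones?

Yes

A major third = 4 semitones = a doubly augmented second; enharmonically equal.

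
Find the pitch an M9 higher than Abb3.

Bbb4

Two letters up from A (plus an octave) reaches B.
A major ninth spans 14 semitones, so from Abb3 the target pitch is Bbb4.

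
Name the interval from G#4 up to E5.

G to E spans six letter names (G-A-B-C-D-E): a sixth.
A major sixth would be 9 semitones, but G#4 to E5 is 8 — one semitone narrower, making it a minor sixth.

minor 6th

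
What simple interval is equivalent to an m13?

minor sixth

Take out an octave (7 from the number): 13 − 7 = 6.
So a minor thirteenth is an octave plus a minor sixth. The quality is unchanged.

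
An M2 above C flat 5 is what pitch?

D flat 5

Two letter names up from C: D.
A major second is 2 semitones; 2 semitones up from Cb5 gives Db5.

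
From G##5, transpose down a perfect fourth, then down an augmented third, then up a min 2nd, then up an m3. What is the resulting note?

Eb5

Down a perfect fourth from G##5: D##5 (5 semitones down).
D##5 down an augmented third → B4 (5 semitones).
Up a minor second from B4: C5 (1 semitone up).
Up a minor third from C5: Eb5 (3 semitones up).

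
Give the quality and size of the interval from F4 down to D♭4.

M3

Descending from F4 to Db4 is the same interval as ascending Db4 to F4.
D to F spans three letter names (D-E-F), so the interval is some kind of third.
The major third spans 4 semitones, and Db4 to F4 is exactly 4 semitones — so this is a major third.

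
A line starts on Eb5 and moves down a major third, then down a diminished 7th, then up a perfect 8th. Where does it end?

D5

Eb5 down a major third → Cb5 (4 semitones).
A diminished seventh down from Cb5 is D4.
A perfect octave up from D4 is D5.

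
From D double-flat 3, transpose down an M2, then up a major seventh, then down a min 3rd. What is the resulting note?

A major second down from Dbb3 is Cbb3.
Up a major seventh from Cbb3: Bbb3 (11 semitones up).
Bbb3 down a minor third → Gb3 (3 semitones).

G flat 3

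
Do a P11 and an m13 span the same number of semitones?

A perfect eleventh spans 17 semitones; a minor thirteenth spans 20 semitones. They differ by 3.

No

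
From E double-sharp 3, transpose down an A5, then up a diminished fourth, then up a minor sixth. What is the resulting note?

B flat 3

An augmented fifth down from E##3 is A#2.
A#2 up a diminished fourth → D3 (4 semitones).
A minor sixth up from D3 is Bb3.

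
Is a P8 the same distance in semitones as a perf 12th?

A perfect octave spans 12 semitones; a perfect twelfth spans 19 semitones. They differ by 7.

No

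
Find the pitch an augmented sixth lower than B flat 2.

D double-flat 2

Six letter names down from B: D.
An augmented sixth is 10 semitones; 10 semitones down from Bb2 gives Dbb2.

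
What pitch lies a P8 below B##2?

For an octave the letter name doesn't change: still B, an octave down.
A perfect octave spans 12 semitones, so from B##2 the target pitch is B##1.

B##1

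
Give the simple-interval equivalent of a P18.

perfect fourth

Take out 2 octaves (14 from the number): 18 − 14 = 4.
That makes a perfect eighteenth a compound perfect fourth — 2 octaves plus a perfect fourth.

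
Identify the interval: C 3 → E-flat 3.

C to E spans three letter names (C-D-E) — that makes it a third of some quality.
C3 to Eb3 is 3 semitones, a half step short of the major third (4), so this is minor.

m3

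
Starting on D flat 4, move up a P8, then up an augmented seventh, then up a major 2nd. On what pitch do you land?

D sharp 6

Up a perfect octave from Db4: Db5 (12 semitones up).
Db5 up an augmented seventh → C#6 (12 semitones).
Up a major second from C#6: D#6 (2 semitones up).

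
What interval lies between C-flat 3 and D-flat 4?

C to D spans two letter names (C-D), plus an octave — that makes it a ninth of some quality.
Cb3 to Db4 is 14 semitones, matching the major ninth exactly, so the quality is major.
(Equivalently, a compound major second: a major second plus an octave.)

M9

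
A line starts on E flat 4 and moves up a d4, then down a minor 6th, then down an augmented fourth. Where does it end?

Eb4 up a diminished fourth → Abb4 (4 semitones).
Abb4 down a minor sixth → Cb4 (8 semitones).
An augmented fourth down from Cb4 is Gbb3.

G double-flat 3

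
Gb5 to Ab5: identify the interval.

major second

G to A spans two letter names (G-A) — that makes it a second of some quality.
Gb5 to Ab5 is 2 semitones, matching the major second exactly, so the quality is major.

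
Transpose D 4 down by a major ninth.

C 3

Counting two letter names plus an octave down from D lands on C.
A major ninth spans 14 semitones, so from D4 the target pitch is C3.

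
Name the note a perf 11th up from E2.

The eleventh's letter: E up four letter names plus an octave → A.
A perfect eleventh is 17 semitones; 17 semitones up from E2 gives A3.

A3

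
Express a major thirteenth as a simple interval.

Take out an octave (7 from the number): 13 − 7 = 6.
That makes a major thirteenth a compound major sixth — an octave plus a major sixth.

M6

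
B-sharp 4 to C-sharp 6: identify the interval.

minor ninth

B to C spans two letter names (B-C), plus an octave: a ninth.
B#4 to C#6 is 13 semitones, a half step short of the major ninth (14), so this is minor.
(Equivalently, a compound minor second: a minor second plus an octave.)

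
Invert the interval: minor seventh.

The rule of nine gives the new number: 9 − 7 = 2, so a seventh becomes a second.
The quality also flips — minor becomes major — giving a major second.

major 2nd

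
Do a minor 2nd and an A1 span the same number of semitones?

A minor second = 1 semitone = an augmented unison; enharmonically equal.

Yes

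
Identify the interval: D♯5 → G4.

Descending from D#5 to G4 is the same interval as ascending G4 to D#5.
G to D spans five letter names (G-A-B-C-D), so the interval is some kind of fifth.
G4 to D#5 spans 8 semitones — one semitone wider than the perfect fifth (7) — giving an augmented fifth.

augmented fifth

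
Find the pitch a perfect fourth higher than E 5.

Four letter names up from E: A.
A perfect fourth spans 5 semitones, so from E5 the target pitch is A5.

A 5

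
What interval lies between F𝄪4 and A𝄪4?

M3

F to A spans three letter names (F-G-A) — that makes it a third of some quality.
F##4 to A##4 is 4 semitones, matching the major third exactly, so the quality is major.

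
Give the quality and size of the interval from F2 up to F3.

perfect octave

F to F is the same letter name, plus an octave: an octave.
F2 to F3 is 12 semitones, matching the perfect octave exactly, so the quality is perfect.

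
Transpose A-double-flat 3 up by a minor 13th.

Six letters up from A (plus an octave) reaches F.
A minor thirteenth spans 20 semitones, so from Abb3 the target pitch is Fbb5.

F-double-flat 5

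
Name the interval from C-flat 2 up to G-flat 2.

perfect fifth

C to G spans five letter names (C-D-E-F-G), so the interval is some kind of fifth.
Cb2 to Gb2 is 7 semitones, matching the perfect fifth exactly, so the quality is perfect.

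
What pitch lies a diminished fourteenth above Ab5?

Gbb7

Seven letters up from A (plus an octave) reaches G.
A diminished fourteenth spans 21 semitones, so from Ab5 the target pitch is Gbb7.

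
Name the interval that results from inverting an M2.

minor seventh

Inverted interval numbers add to nine, so a second pairs with a seventh (2 + 7 = 9).
The quality also flips — major becomes minor — giving a minor seventh.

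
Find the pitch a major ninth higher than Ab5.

Counting two letter names plus an octave up from A lands on B.
A major ninth is 14 semitones; 14 semitones up from Ab5 gives Bb6.

Bb6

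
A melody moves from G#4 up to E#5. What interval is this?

major sixth

G to E spans six letter names (G-A-B-C-D-E), so the interval is some kind of sixth.
G#4 to E#5 is 9 semitones, matching the major sixth exactly, so the quality is major.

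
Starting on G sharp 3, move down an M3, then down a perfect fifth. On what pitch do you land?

A 2

Down a major third from G#3: E3 (4 semitones down).
E3 down a perfect fifth → A2 (7 semitones).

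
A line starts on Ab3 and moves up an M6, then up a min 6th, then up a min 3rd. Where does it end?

Up a major sixth from Ab3: F4 (9 semitones up).
A minor sixth up from F4 is Db5.
Up a minor third from Db5: Fb5 (3 semitones up).

Fb5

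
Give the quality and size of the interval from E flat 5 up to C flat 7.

E to C spans six letter names (E-F-G-A-B-C), plus an octave — that makes it a thirteenth of some quality.
A major thirteenth would be 21 semitones, but Eb5 to Cb7 is 20 — one semitone narrower, making it a minor thirteenth.
(Equivalently, a compound minor sixth: a minor sixth plus an octave.)

minor 13th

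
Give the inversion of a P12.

First reduce the compound perfect twelfth to its simple form, a perfect fifth.
The rule of nine gives the new number: 9 − 5 = 4, so a fifth becomes a fourth.
Quality inverts too: perfect stays perfect. That makes the inversion a perfect fourth.

P4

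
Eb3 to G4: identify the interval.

major tenth

E to G spans three letter names (E-F-G), plus an octave, so the interval is some kind of tenth.
The major tenth spans 16 semitones, and Eb3 to G4 is exactly 16 semitones — so this is a major tenth.
(Equivalently, a compound major third: a major third plus an octave.)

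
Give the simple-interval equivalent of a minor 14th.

m7

Take out an octave (7 from the number): 14 − 7 = 7.
That makes a minor fourteenth a compound minor seventh — an octave plus a minor seventh.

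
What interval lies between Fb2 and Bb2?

augmented fourth

F to B spans four letter names (F-G-A-B) — that makes it a fourth of some quality.
A perfect fourth would be 5 semitones; Fb2 to Bb2 is 6, one semitone wider, so the interval is augmented.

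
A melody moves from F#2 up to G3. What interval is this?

F to G spans two letter names (F-G), plus an octave — that makes it a ninth of some quality.
F#2 to G3 is 13 semitones, a half step short of the major ninth (14), so this is minor.
(Equivalently, a compound minor second: a minor second plus an octave.)

minor 9th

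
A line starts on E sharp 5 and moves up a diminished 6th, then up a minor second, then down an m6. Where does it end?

Up a diminished sixth from E#5: C6 (7 semitones up).
C6 up a minor second → Db6 (1 semitone).
Db6 down a minor sixth → F5 (8 semitones).

F 5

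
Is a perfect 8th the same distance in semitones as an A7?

Yes

Both span 12 semitones: a perfect octave and an augmented seventh are the same chromatic distance.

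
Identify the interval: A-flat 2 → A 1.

diminished octave

Descending from Ab2 to A1 is the same interval as ascending A1 to Ab2.
A to A is the same letter name, plus an octave, so the interval is some kind of octave.
The perfect octave is 12 semitones; here we have 11, one semitone narrower: diminished.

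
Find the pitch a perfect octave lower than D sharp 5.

D sharp 4

For an octave the letter name doesn't change: still D, an octave down.
A perfect octave spans 12 semitones, so from D#5 the target pitch is D#4.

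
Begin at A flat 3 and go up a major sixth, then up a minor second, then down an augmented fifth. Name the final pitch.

C double-flat 4

A major sixth up from Ab3 is F4.
Up a minor second from F4: Gb4 (1 semitone up).
An augmented fifth down from Gb4 is Cbb4.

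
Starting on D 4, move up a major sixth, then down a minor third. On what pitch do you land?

Up a major sixth from D4: B4 (9 semitones up).
Down a minor third from B4: G#4 (3 semitones down).

G sharp 4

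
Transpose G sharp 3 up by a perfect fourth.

Four letter names up from G: C.
A perfect fourth spans 5 semitones, so from G#3 the target pitch is C#4.

C sharp 4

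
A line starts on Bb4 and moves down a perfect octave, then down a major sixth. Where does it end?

Db3

Bb4 down a perfect octave → Bb3 (12 semitones).
Bb3 down a major sixth → Db3 (9 semitones).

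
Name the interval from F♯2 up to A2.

F to A spans three letter names (F-G-A), so the interval is some kind of third.
F#2 to A2 is 3 semitones, a half step short of the major third (4), so this is minor.

minor third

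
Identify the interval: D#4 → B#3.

Descending from D#4 to B#3 is the same interval as ascending B#3 to D#4.
B to D spans three letter names (B-C-D), so the interval is some kind of third.
A major third would be 4 semitones, but B#3 to D#4 is 3 — one semitone narrower, making it a minor third.

minor 3rd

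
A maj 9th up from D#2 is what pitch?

E#3

The ninth's letter: D up two letter names plus an octave → E.
A major ninth is 14 semitones; 14 semitones up from D#2 gives E#3.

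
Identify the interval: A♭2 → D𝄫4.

A to D spans four letter names (A-B-C-D), plus an octave — that makes it an eleventh of some quality.
The perfect eleventh is 17 semitones; here we have 16, one semitone narrower: diminished.
(Equivalently, a compound diminished fourth: a diminished fourth plus an octave.)

d11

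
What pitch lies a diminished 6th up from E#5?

Six letter names up from E: C.
A diminished sixth is 7 semitones; 7 semitones up from E#5 gives C6.

C6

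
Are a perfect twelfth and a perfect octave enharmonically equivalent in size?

A perfect twelfth spans 19 semitones; a perfect octave spans 12 semitones. They differ by 7.

No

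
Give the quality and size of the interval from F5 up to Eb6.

F to E spans seven letter names (F-G-A-B-C-D-E) — that makes it a seventh of some quality.
A major seventh would be 11 semitones, but F5 to Eb6 is 10 — one semitone narrower, making it a minor seventh.

minor 7th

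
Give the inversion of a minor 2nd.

major seventh

The rule of nine gives the new number: 9 − 2 = 7, so a second becomes a seventh.
The quality also flips — minor becomes major — giving a major seventh.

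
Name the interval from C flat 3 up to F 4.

C to F spans four letter names (C-D-E-F), plus an octave: an eleventh.
The perfect eleventh is 17 semitones; here we have 18, one semitone wider: augmented.
(Equivalently, a compound augmented fourth: an augmented fourth plus an octave.)

A11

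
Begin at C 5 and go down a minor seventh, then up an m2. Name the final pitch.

Down a minor seventh from C5: D4 (10 semitones down).
D4 up a minor second → Eb4 (1 semitone).

E flat 4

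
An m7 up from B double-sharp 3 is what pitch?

The seventh takes the letter from B up to A.
Moving 10 semitones up from B##3 (the size of a minor seventh) reaches A##4.

A double-sharp 4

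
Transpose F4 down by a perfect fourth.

The fourth takes the letter from F down to C.
Moving 5 semitones down from F4 (the size of a perfect fourth) reaches C4.

C4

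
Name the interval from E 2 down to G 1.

major 6th

Descending from E2 to G1 is the same interval as ascending G1 to E2.
G to E spans six letter names (G-A-B-C-D-E) — that makes it a sixth of some quality.
The major sixth spans 9 semitones, and G1 to E2 is exactly 9 semitones — so this is a major sixth.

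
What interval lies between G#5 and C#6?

perfect 4th

G to C spans four letter names (G-A-B-C): a fourth.
The perfect fourth spans 5 semitones, and G#5 to C#6 is exactly 5 semitones — so this is a perfect fourth.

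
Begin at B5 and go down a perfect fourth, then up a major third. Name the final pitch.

B5 down a perfect fourth → F#5 (5 semitones).
F#5 up a major third → A#5 (4 semitones).

A#5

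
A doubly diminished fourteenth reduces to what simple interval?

Take out an octave (7 from the number): 14 − 7 = 7.
So a doubly diminished fourteenth is an octave plus a doubly diminished seventh. The quality is unchanged.

doubly diminished 7th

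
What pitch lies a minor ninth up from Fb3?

Gbb4

Two letters up from F (plus an octave) reaches G.
A minor ninth is 13 semitones; 13 semitones up from Fb3 gives Gbb4.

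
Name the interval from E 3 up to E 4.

perfect octave

E to E is the same letter name, plus an octave — that makes it an octave of some quality.
Counting semitones, E3→E4 is 12, which is the perfect octave.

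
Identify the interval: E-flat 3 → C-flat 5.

E to C spans six letter names (E-F-G-A-B-C), plus an octave, so the interval is some kind of thirteenth.
At 20 semitones, Eb3→Cb5 falls one short of a major thirteenth: minor.
(Equivalently, a compound minor sixth: a minor sixth plus an octave.)

minor thirteenth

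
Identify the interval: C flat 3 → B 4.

augmented fourteenth

C to B spans seven letter names (C-D-E-F-G-A-B), plus an octave — that makes it a fourteenth of some quality.
The major fourteenth is 23 semitones; here we have 24, one semitone wider: augmented.
(Equivalently, a compound augmented seventh: an augmented seventh plus an octave.)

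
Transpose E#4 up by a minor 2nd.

F#4

Two letter names up from E: F.
A minor second spans 1 semitone, so from E#4 the target pitch is F#4.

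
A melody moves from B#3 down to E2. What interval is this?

augmented 12th

Descending from B#3 to E2 is the same interval as ascending E2 to B#3.
E to B spans five letter names (E-F-G-A-B), plus an octave — that makes it a twelfth of some quality.
The perfect twelfth is 19 semitones; here we have 20, one semitone wider: augmented.
(Equivalently, a compound augmented fifth: an augmented fifth plus an octave.)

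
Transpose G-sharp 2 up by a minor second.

Two letter names up from G: A.
A minor second spans 1 semitone, so from G#2 the target pitch is A2.

A 2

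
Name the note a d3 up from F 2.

Three letter names up from F: A.
A diminished third is 2 semitones; 2 semitones up from F2 gives Abb2.

A-double-flat 2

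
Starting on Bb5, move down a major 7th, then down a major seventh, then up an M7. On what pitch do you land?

Cb5

A major seventh down from Bb5 is Cb5.
Cb5 down a major seventh → Dbb4 (11 semitones).
Dbb4 up a major seventh → Cb5 (11 semitones).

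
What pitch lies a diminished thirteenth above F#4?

Six letters up from F (plus an octave) reaches D.
A diminished thirteenth spans 19 semitones, so from F#4 the target pitch is Db6.

Db6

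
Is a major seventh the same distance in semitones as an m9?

11 semitones (major seventh) vs 13 semitones (minor ninth): not equal.

No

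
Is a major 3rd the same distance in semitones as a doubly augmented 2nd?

Yes

Both span 4 semitones: a major third and a doubly augmented second are the same chromatic distance.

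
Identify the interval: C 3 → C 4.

perfect 8th

C to C is the same letter name, plus an octave: an octave.
C3 to C4 is 12 semitones, matching the perfect octave exactly, so the quality is perfect.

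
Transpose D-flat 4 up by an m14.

C-flat 6

The fourteenth's letter: D up seven letter names plus an octave → C.
A minor fourteenth spans 22 semitones, so from Db4 the target pitch is Cb6.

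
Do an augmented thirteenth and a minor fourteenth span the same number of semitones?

An augmented thirteenth spans 22 semitones, and a minor fourteenth also spans 22 semitones — they're enharmonic.

Yes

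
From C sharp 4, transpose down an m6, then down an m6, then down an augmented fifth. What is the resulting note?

C sharp 2

A minor sixth down from C#4 is E#3.
A minor sixth down from E#3 is G##2.
An augmented fifth down from G##2 is C#2.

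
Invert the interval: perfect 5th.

P4

The rule of nine gives the new number: 9 − 5 = 4, so a fifth becomes a fourth.
The quality also flips — perfect stays perfect — giving a perfect fourth.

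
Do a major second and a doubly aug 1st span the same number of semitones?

A major second spans 2 semitones, and a doubly augmented unison also spans 2 semitones — they're enharmonic.

Yes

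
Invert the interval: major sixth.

minor 3rd

Interval numbers invert to sum to nine: 6 + 3 = 9, so a sixth inverts to a third.
Quality inverts too: major becomes minor. That makes the inversion a minor third.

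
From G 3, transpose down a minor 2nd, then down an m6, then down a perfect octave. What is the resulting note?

Down a minor second from G3: F#3 (1 semitone down).
A minor sixth down from F#3 is A#2.
A perfect octave down from A#2 is A#1.

A sharp 1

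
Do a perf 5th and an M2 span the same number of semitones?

No

A perfect fifth spans 7 semitones; a major second spans 2 semitones. They differ by 5.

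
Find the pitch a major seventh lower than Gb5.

Abb4

Counting seven letter names down from G lands on A.
A major seventh spans 11 semitones, so from Gb5 the target pitch is Abb4.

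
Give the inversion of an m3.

The rule of nine gives the new number: 9 − 3 = 6, so a third becomes a sixth.
Quality inverts too: minor becomes major. That makes the inversion a major sixth.

M6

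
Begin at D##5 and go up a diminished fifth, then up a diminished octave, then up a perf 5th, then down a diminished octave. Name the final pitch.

E#6

Up a diminished fifth from D##5: A#5 (6 semitones up).
Up a diminished octave from A#5: A6 (11 semitones up).
A6 up a perfect fifth → E7 (7 semitones).
E7 down a diminished octave → E#6 (11 semitones).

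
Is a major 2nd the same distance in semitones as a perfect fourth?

No

A major second is 2 semitones but a perfect fourth is 5 semitones — different sizes.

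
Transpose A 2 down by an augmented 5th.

D-flat 2

Five letter names down from A: D.
An augmented fifth is 8 semitones; 8 semitones down from A2 gives Db2.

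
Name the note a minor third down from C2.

A1

Counting three letter names down from C lands on A.
A minor third is 3 semitones; 3 semitones down from C2 gives A1.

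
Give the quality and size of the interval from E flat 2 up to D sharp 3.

E to D spans seven letter names (E-F-G-A-B-C-D) — that makes it a seventh of some quality.
A major seventh would be 11 semitones; Eb2 to D#3 is 12, one semitone wider, so the interval is augmented.

A7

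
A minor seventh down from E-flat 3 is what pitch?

Seven letter names down from E: F.
A minor seventh is 10 semitones; 10 semitones down from Eb3 gives F2.

F 2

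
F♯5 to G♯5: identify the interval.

M2

F to G spans two letter names (F-G), so the interval is some kind of second.
F#5 to G#5 is 2 semitones, matching the major second exactly, so the quality is major.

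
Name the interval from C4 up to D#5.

A9

C to D spans two letter names (C-D), plus an octave — that makes it a ninth of some quality.
C4 to D#5 spans 15 semitones — one semitone wider than the major ninth (14) — giving an augmented ninth.
(Equivalently, a compound augmented second: an augmented second plus an octave.)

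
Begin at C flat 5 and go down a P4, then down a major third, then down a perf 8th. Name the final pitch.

Down a perfect fourth from Cb5: Gb4 (5 semitones down).
Down a major third from Gb4: Ebb4 (4 semitones down).
Down a perfect octave from Ebb4: Ebb3 (12 semitones down).

E double-flat 3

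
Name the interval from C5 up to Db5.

minor second

C to D spans two letter names (C-D) — that makes it a second of some quality.
A major second would be 2 semitones, but C5 to Db5 is 1 — one semitone narrower, making it a minor second.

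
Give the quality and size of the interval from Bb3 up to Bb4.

P8

B to B is the same letter name, plus an octave: an octave.
The perfect octave spans 12 semitones, and Bb3 to Bb4 is exactly 12 semitones — so this is a perfect octave.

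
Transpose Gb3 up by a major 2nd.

The second takes the letter from G up to A.
A major second is 2 semitones; 2 semitones up from Gb3 gives Ab3.

Ab3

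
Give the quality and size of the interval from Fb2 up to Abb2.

F to A spans three letter names (F-G-A) — that makes it a third of some quality.
Fb2 to Abb2 is 3 semitones, a half step short of the major third (4), so this is minor.

minor third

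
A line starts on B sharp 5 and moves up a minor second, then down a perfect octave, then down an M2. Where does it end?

B 4

B#5 up a minor second → C#6 (1 semitone).
C#6 down a perfect octave → C#5 (12 semitones).
A major second down from C#5 is B4.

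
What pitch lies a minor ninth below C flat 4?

B flat 2

Two letters down from C (plus an octave) reaches B.
A minor ninth spans 13 semitones, so from Cb4 the target pitch is Bb2.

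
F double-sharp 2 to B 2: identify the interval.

d4

F to B spans four letter names (F-G-A-B) — that makes it a fourth of some quality.
A perfect fourth would be 5 semitones; F##2 to B2 is 4, one semitone narrower, so the interval is diminished.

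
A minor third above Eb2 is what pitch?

Three letter names up from E: G.
Moving 3 semitones up from Eb2 (the size of a minor third) reaches Gb2.

Gb2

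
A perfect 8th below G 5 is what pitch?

An octave keeps the letter name G, an octave down from G.
Moving 12 semitones down from G5 (the size of a perfect octave) reaches G4.

G 4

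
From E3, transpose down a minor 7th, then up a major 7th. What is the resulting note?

A minor seventh down from E3 is F#2.
Up a major seventh from F#2: E#3 (11 semitones up).

E#3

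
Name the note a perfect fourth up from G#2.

C#3

The fourth takes the letter from G up to C.
Moving 5 semitones up from G#2 (the size of a perfect fourth) reaches C#3.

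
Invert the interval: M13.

m3

First reduce the compound major thirteenth to its simple form, a major sixth.
The rule of nine gives the new number: 9 − 6 = 3, so a sixth becomes a third.
Quality inverts too: major becomes minor. That makes the inversion a minor third.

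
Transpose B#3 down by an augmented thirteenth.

Six letters down from B (plus an octave) reaches D.
Moving 22 semitones down from B#3 (the size of an augmented thirteenth) reaches D2.

D2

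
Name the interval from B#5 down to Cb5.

doubly augmented 7th

Descending from B#5 to Cb5 is the same interval as ascending Cb5 to B#5.
C to B spans seven letter names (C-D-E-F-G-A-B) — that makes it a seventh of some quality.
A major seventh would be 11 semitones; Cb5 to B#5 is 13, two semitones wider, so the interval is doubly augmented.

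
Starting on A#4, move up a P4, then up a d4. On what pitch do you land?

G5

Up a perfect fourth from A#4: D#5 (5 semitones up).
A diminished fourth up from D#5 is G5.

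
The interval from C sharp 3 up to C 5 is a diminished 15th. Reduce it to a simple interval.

diminished 8th

Take out an octave (7 from the number): 15 − 7 = 8.
So a diminished fifteenth is an octave plus a diminished octave. The quality is unchanged.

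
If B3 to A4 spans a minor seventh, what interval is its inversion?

Interval numbers invert to sum to nine: 7 + 2 = 9, so a seventh inverts to a second.
Quality inverts too: minor becomes major. That makes the inversion a major second.

major 2nd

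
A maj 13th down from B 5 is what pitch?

Six letters down from B (plus an octave) reaches D.
A major thirteenth spans 21 semitones, so from B5 the target pitch is D4.

D 4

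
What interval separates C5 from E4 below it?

minor sixth

Descending from C5 to E4 is the same interval as ascending E4 to C5.
E to C spans six letter names (E-F-G-A-B-C), so the interval is some kind of sixth.
A major sixth would be 9 semitones, but E4 to C5 is 8 — one semitone narrower, making it a minor sixth.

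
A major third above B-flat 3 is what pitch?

D 4

The third takes the letter from B up to D.
Moving 4 semitones up from Bb3 (the size of a major third) reaches D4.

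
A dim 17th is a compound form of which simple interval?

Take out 2 octaves (14 from the number): 17 − 14 = 3.
That makes a diminished seventeenth a compound diminished third — 2 octaves plus a diminished third.

diminished third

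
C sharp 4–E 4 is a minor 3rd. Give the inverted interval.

Interval numbers invert to sum to nine: 3 + 6 = 9, so a third inverts to a sixth.
Quality inverts too: minor becomes major. That makes the inversion a major sixth.

major sixth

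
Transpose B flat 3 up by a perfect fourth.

E flat 4

Four letter names up from B: E.
Moving 5 semitones up from Bb3 (the size of a perfect fourth) reaches Eb4.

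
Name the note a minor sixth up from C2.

Ab2

Counting six letter names up from C lands on A.
A minor sixth spans 8 semitones, so from C2 the target pitch is Ab2.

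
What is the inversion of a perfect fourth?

perfect 5th

The rule of nine gives the new number: 9 − 4 = 5, so a fourth becomes a fifth.
Quality inverts too: perfect stays perfect. That makes the inversion a perfect fifth.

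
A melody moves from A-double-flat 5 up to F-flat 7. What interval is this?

A to F spans six letter names (A-B-C-D-E-F), plus an octave — that makes it a thirteenth of some quality.
Counting semitones, Abb5→Fb7 is 21, which is the major thirteenth.
(Equivalently, a compound major sixth: a major sixth plus an octave.)

M13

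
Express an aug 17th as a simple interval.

A3

Take out 2 octaves (14 from the number): 17 − 14 = 3.
That makes an augmented seventeenth a compound augmented third — 2 octaves plus an augmented third.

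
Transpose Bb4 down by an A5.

Ebb4

Counting five letter names down from B lands on E.
An augmented fifth is 8 semitones; 8 semitones down from Bb4 gives Ebb4.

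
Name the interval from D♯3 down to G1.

augmented 12th

Descending from D#3 to G1 is the same interval as ascending G1 to D#3.
G to D spans five letter names (G-A-B-C-D), plus an octave, so the interval is some kind of twelfth.
The perfect twelfth is 19 semitones; here we have 20, one semitone wider: augmented.
(Equivalently, a compound augmented fifth: an augmented fifth plus an octave.)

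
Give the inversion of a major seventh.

Inverted interval numbers add to nine, so a seventh pairs with a second (7 + 2 = 9).
And major becomes minor under inversion, so we get a minor second.

minor 2nd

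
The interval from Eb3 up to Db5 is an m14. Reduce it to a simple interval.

minor seventh

Subtracting seven from the interval number removes an octave: 14 − 7 = 7.
Quality carries through unchanged, so the simple form is a minor seventh.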